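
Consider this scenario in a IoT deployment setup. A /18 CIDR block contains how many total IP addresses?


Given: CIDR prefix /18
Host bits = 32 - 18 = 14
Total addresses = 2^14 = 16384

16384


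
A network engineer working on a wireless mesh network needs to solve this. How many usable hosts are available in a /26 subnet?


Given: subnet mask /26
Host bits = 32 - 26 = 6
Total addresses = 2^6 = 64
Usable hosts = 64 - 2 (network + broadcast) = 62

62


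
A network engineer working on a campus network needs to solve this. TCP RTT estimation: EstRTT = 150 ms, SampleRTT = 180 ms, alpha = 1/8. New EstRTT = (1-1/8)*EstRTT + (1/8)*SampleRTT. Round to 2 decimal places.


Given: EstRTT = 150 ms, SampleRTT = 180 ms, alpha = 1/8
New EstRTT = (1 - alpha) * EstRTT + alpha * SampleRTT
(7/8) * 150 = 131.25
(1/8) * 180 = 22.5
New EstRTT = 131.25 + 22.5 = 153.75 ms -> 153.75 ms (2 dp)

153.75


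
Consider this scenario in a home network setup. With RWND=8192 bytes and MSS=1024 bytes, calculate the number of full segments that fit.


Given: RWND = 8192 bytes, MSS = 1024 bytes
Full segments = floor(RWND / MSS)
Full segments = floor(8192 / 1024)
Full segments = floor(8.0) = 8

8


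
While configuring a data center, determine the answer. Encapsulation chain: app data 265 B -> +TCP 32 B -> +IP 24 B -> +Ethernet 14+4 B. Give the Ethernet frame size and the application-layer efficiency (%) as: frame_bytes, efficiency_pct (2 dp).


TCP segment = 265 + 32 = 297 B
IP packet = 297 + 24 = 321 B
Ethernet frame = 321 + 14 + 4 = 339 B
Efficiency = app / frame = 265 / 339 = 0.781711 = 78.1711% -> 78.17% (2 dp)

339, 78.17


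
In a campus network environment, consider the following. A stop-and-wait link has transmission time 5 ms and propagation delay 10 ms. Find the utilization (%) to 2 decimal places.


Given: Ttrans = 5 ms, Tprop = 10 ms
RTT = 2 * Tprop = 2 * 10 = 20 ms
U = Ttrans / (Ttrans + RTT)
U = 5 / (5 + 20)
U = 5 / 25 = 0.2
U% = 20.00%

20.00


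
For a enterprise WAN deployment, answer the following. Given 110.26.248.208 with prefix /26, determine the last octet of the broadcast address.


Given: IP = 110.26.248.208, prefix = /26
Host bits = 32 - 26 = 6
Network last octet = 208 AND mask = 192
Host part size = 2^6 - 1 = 63
Broadcast last octet = 192 OR 63 = 255

255


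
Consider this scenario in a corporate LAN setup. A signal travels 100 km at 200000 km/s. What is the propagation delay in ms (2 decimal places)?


Given: distance = 100 km, speed = 200000 km/s
Delay = distance / speed = 100 / 200000 seconds
Delay in ms = 100 * 1000 / 200000
Delay = 0.5000 ms
Rounded to 2 dp = 0.50 ms

0.50


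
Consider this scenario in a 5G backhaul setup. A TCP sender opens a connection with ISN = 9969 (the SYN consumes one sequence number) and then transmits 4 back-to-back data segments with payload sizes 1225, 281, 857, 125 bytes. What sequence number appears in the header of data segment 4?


The SYN occupies sequence number ISN = 9969, so the first data byte is ISN + 1 = 9970.
SEQ of data segment i = (ISN + 1) + sum of payload sizes of segments 1..i-1.
Segment 1: SEQ = 9970, payload = 1225 bytes
Segment 2: SEQ = 11195, payload = 281 bytes
Segment 3: SEQ = 11476, payload = 857 bytes
Segment 4: SEQ = 12333, payload = 125 bytes
SEQ of segment 4 = 9970 + 1225 + 281 + 857 = 12333

12333


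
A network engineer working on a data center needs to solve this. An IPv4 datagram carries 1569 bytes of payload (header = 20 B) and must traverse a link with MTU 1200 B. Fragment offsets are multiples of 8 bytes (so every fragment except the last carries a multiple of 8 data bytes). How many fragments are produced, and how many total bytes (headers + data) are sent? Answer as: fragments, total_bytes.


Max data per non-final fragment = floor((MTU - header)/8)*8 = floor((1200 - 20)/8)*8 = floor(1180/8)*8 = 1176 B
Final fragment needs no 8-byte alignment: it can carry up to MTU - header = 1180 B
Non-final fragments needed = ceil((payload - 1180) / 1176) = ceil(389/1176) = ceil(0.3308) = 1
Number of fragments = 1 + 1 = 2
Fragment sizes (data): 1 * 1176 B + 393 B (last, 393 <= 1180 OK)
Total bytes sent = payload + n_frags * header = 1569 + 2*20 = 1569 + 40 = 1609 B

2, 1609


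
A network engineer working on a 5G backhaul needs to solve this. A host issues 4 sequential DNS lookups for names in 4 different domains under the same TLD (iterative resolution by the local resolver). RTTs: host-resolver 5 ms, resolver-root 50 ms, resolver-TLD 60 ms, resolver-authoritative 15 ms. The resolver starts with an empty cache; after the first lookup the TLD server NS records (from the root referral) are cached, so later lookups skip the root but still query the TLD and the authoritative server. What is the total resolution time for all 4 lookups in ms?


Lookup 1 (cold cache): local + root + TLD + auth = 5 + 50 + 60 + 15 = 130 ms
Lookups 2..4 (TLD NS cached -> skip root; new domain -> still ask TLD and auth): local + TLD + auth = 5 + 60 + 15 = 80 ms each
Remaining 3 lookups: 3 * 80 = 240 ms
Total = 130 + 240 = 370 ms

370


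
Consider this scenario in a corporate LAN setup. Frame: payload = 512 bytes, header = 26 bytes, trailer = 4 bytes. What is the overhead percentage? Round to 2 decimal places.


Given: payload = 512 B, header = 26 B, trailer = 4 B
Overhead bytes = header + trailer = 26 + 4 = 30
Total frame = payload + overhead = 512 + 30 = 542
Overhead % = 30 / 542 * 100 = 5.5351% -> 5.54% (2 dp)

5.54


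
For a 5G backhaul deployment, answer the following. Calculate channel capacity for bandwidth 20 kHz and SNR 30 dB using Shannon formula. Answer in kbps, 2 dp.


Given: B = 20 kHz, SNR = 30 dB
SNR linear = 10^(30/10) = 1000
1 + SNR = 1001
log2(1001) = 9.9672262588
C = 20 * 1000 * 9.9672262588 = 199344.5252 bps
C = 199.344525 kbps -> 199.34 kbps (2 dp)

199.34


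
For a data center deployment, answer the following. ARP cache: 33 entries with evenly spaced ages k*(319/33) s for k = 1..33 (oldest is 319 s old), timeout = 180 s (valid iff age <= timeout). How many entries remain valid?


Ages are k * 319/33 s for k = 1..33 (spacing = 9.6667 s).
Entry k is valid iff k * 319/33 <= 180 iff k <= 33 * 180 / 319 = 18.6207
n_valid = floor(18.6207) = 18
(n_stale = 33 - 18 = 15)

18


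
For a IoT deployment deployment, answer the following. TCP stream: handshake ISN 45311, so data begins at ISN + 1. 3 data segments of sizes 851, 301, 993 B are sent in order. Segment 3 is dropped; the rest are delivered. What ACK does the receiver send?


SYN uses sequence number 45311; first data byte = ISN + 1 = 45312.
Segment 1: SEQ = 45312, len = 851 B, covers [45312, 46162]
Segment 2: SEQ = 46163, len = 301 B, covers [46163, 46463]
Segment 3: SEQ = 46464, len = 993 B, covers [46464, 47456] [LOST]
In-order data received: bytes [45312, 46463] (segments 1..2).
Segment 3 missing -> gap begins at byte 46464.
Cumulative ACK = next expected in-order byte = 45312 + 851 + 301 = 46464

46464


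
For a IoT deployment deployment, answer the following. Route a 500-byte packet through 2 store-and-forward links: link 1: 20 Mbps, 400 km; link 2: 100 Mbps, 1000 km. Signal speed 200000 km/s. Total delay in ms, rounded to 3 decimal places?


Packet = 500 bytes = 4000 bits. Store-and-forward: sum (t_trans + t_prop) per link.
Link 1: t_trans = 4000/(20*10^6) s = 0.2000 ms; t_prop = 400/200000 s = 2.0000 ms; subtotal = 2.2000 ms
Link 2: t_trans = 4000/(100*10^6) s = 0.0400 ms; t_prop = 1000/200000 s = 5.0000 ms; subtotal = 5.0400 ms
End-to-end = 2.2000 + 5.0400 = 7.2400 ms -> 7.240 ms (3 dp)

7.240


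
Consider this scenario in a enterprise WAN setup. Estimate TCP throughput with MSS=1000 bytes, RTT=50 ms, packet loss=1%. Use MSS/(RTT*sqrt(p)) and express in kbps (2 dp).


Given: MSS = 1000 bytes, RTT = 50 ms, loss = 1%
RTT in seconds = 50 / 1000 = 0.05
Loss rate = 1% = 0.01
sqrt(loss) = sqrt(0.01) = 0.1
Throughput (bytes/s) = 1000 / (0.05 * 0.1) = 200000.0000
Throughput (kbps) = 200000.0000 * 8 / 1000 = 1600.000000 -> 1600.00 kbps (2 dp)

1600.00


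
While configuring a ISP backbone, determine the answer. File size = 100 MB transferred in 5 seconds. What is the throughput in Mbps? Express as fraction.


Given: file = 100 MB, time = 5 s
File in Mb = 100 * 8 = 800 Mb
Throughput = 800 / 5 Mbps
Throughput = 160 Mbps

160


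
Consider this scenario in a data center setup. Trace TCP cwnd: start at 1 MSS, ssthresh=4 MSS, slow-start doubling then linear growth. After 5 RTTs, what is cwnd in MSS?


RTT 0: cwnd = 1 MSS (initial)
RTT 1: cwnd = 2 MSS (slow start, doubled)
RTT 2: cwnd = 4 MSS (slow start, doubled)
RTT 3: cwnd = 5 MSS (congestion avoidance, +1)
RTT 4: cwnd = 6 MSS (congestion avoidance, +1)
RTT 5: cwnd = 7 MSS (congestion avoidance, +1)

7


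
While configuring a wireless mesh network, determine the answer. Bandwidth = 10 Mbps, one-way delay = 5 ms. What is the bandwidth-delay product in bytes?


Given: bandwidth = 10 Mbps, delay = 5 ms
BDP in bits = 10 * 10^6 * 5 / 1000
BDP in bits = 50000
BDP in bytes = 50000 / 8 = 6250

6250


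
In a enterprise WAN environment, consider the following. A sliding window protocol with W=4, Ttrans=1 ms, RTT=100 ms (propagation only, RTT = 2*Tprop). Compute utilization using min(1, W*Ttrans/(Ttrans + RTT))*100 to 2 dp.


Given: W = 4, Ttrans = 1 ms, RTT = 100 ms (= 2 * Tprop, Tprop = 50 ms)
Cycle time = Ttrans + RTT = 1 + 100 = 101 ms (first packet sent until its ACK returns)
W * Ttrans = 4 * 1 = 4 ms of sending per cycle
W * Ttrans / (Ttrans + RTT) = 4 / 101 = 0.039604
U = min(1, 0.039604) = 0.039604
U% = 3.96%

3.96


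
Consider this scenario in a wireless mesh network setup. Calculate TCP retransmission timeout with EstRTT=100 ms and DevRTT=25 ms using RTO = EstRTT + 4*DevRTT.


Given: EstRTT = 100 ms, DevRTT = 25 ms
Timeout = EstRTT + 4 * DevRTT
4 * DevRTT = 4 * 25 = 100
Timeout = 100 + 100 = 200 ms

200


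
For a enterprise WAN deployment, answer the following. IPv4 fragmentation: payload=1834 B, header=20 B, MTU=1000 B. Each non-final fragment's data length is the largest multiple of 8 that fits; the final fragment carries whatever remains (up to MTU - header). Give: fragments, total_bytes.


Max data per non-final fragment = floor((MTU - header)/8)*8 = floor((1000 - 20)/8)*8 = floor(980/8)*8 = 976 B
Final fragment needs no 8-byte alignment: it can carry up to MTU - header = 980 B
Non-final fragments needed = ceil((payload - 980) / 976) = ceil(854/976) = ceil(0.8750) = 1
Number of fragments = 1 + 1 = 2
Fragment sizes (data): 1 * 976 B + 858 B (last, 858 <= 980 OK)
Total bytes sent = payload + n_frags * header = 1834 + 2*20 = 1834 + 40 = 1874 B

2, 1874


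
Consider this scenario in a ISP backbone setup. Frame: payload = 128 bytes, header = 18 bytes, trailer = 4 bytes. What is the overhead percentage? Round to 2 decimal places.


Given: payload = 128 B, header = 18 B, trailer = 4 B
Overhead bytes = header + trailer = 18 + 4 = 22
Total frame = payload + overhead = 128 + 22 = 150
Overhead % = 22 / 150 * 100 = 14.6667% -> 14.67% (2 dp)

14.67


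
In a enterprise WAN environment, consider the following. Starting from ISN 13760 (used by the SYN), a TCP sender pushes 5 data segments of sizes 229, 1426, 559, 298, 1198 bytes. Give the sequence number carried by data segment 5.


The SYN occupies sequence number ISN = 13760, so the first data byte is ISN + 1 = 13761.
SEQ of data segment i = (ISN + 1) + sum of payload sizes of segments 1..i-1.
Segment 1: SEQ = 13761, payload = 229 bytes
Segment 2: SEQ = 13990, payload = 1426 bytes
Segment 3: SEQ = 15416, payload = 559 bytes
Segment 4: SEQ = 15975, payload = 298 bytes
Segment 5: SEQ = 16273, payload = 1198 bytes
SEQ of segment 5 = 13761 + 229 + 1426 + 559 + 298 = 16273

16273


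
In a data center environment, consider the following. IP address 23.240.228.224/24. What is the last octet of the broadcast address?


Given: IP = 23.240.228.224, prefix = /24
Host bits = 32 - 24 = 8
Network last octet = 224 AND mask = 0
Host part size = 2^8 - 1 = 255
Broadcast last octet = 0 OR 255 = 255

255


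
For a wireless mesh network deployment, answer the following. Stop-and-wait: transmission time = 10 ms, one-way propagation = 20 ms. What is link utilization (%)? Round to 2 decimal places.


Given: Ttrans = 10 ms, Tprop = 20 ms
RTT = 2 * Tprop = 2 * 20 = 40 ms
U = Ttrans / (Ttrans + RTT)
U = 10 / (10 + 40)
U = 10 / 50 = 0.2
U% = 20.00%

20.00


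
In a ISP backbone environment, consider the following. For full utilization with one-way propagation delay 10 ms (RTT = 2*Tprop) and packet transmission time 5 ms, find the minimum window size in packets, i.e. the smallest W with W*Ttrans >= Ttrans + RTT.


Given: Ttrans = 5 ms, RTT = 20 ms (= 2 * Tprop, Tprop = 10 ms)
Time until first ACK returns = Ttrans + RTT = 5 + 20 = 25 ms
Need W * Ttrans >= Ttrans + RTT  ->  W >= (Ttrans + RTT) / Ttrans
(Ttrans + RTT) / Ttrans = 25 / 5 = 5
W_min = ceil(5) = 5

5


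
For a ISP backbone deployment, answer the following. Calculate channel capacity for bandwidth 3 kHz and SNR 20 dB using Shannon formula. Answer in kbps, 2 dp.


Given: B = 3 kHz, SNR = 20 dB
SNR linear = 10^(20/10) = 100
1 + SNR = 101
log2(101) = 6.6582114828
C = 3 * 1000 * 6.6582114828 = 19974.6344 bps
C = 19.974634 kbps -> 19.97 kbps (2 dp)

19.97


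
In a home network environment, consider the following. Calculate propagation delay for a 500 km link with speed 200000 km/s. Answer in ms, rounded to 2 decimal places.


Given: distance = 500 km, speed = 200000 km/s
Delay = distance / speed = 500 / 200000 seconds
Delay in ms = 500 * 1000 / 200000
Delay = 2.5000 ms
Rounded to 2 dp = 2.50 ms

2.50


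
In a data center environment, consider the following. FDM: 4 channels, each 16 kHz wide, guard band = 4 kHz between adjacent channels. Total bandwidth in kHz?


Given: 4 channels, 16 kHz each, guard = 4 kHz
Channel bandwidth = 4 * 16 = 64 kHz
Guard bands = 3 gaps * 4 kHz = 12 kHz
Total = 64 + 12 = 76 kHz

76


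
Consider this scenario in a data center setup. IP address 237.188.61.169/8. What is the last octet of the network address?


Given: IP = 237.188.61.169, prefix = /8
Subnet mask = 255.0.0.0
Last octet of IP: 169
Last octet of mask: 0
Network last octet = 169 AND 0 = 0

0


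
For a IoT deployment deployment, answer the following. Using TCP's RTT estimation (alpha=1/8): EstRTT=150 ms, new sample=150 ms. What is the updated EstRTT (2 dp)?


Given: EstRTT = 150 ms, SampleRTT = 150 ms, alpha = 1/8
New EstRTT = (1 - alpha) * EstRTT + alpha * SampleRTT
(7/8) * 150 = 131.25
(1/8) * 150 = 18.75
New EstRTT = 131.25 + 18.75 = 150 ms -> 150.00 ms (2 dp)

150.00


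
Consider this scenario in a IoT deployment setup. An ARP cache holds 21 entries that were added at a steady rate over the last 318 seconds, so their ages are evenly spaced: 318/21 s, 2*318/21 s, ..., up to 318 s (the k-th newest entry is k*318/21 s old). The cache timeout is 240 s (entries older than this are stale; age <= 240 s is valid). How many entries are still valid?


Ages are k * 318/21 s for k = 1..21 (spacing = 15.1429 s).
Entry k is valid iff k * 318/21 <= 240 iff k <= 21 * 240 / 318 = 15.8491
n_valid = floor(15.8491) = 15
(n_stale = 21 - 15 = 6)

15


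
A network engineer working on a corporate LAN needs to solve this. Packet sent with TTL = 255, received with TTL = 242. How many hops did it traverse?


Given: initial TTL = 255, received TTL = 242
Hops = initial TTL - received TTL
Hops = 255 - 242 = 13

13


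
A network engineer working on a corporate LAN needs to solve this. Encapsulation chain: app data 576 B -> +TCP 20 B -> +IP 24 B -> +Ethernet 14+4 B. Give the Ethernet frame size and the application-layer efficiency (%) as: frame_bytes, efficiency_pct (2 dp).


TCP segment = 576 + 20 = 596 B
IP packet = 596 + 24 = 620 B
Ethernet frame = 620 + 14 + 4 = 638 B
Efficiency = app / frame = 576 / 638 = 0.902821 = 90.2821% -> 90.28% (2 dp)

638, 90.28


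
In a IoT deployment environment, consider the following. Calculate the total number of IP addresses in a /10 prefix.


Given: CIDR prefix /10
Host bits = 32 - 10 = 22
Total addresses = 2^22 = 4194304

4194304


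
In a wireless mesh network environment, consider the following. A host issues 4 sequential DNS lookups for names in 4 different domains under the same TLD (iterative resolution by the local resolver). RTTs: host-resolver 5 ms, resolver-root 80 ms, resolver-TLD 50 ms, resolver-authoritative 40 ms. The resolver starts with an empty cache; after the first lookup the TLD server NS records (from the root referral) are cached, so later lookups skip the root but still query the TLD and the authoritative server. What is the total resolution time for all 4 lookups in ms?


Lookup 1 (cold cache): local + root + TLD + auth = 5 + 80 + 50 + 40 = 175 ms
Lookups 2..4 (TLD NS cached -> skip root; new domain -> still ask TLD and auth): local + TLD + auth = 5 + 50 + 40 = 95 ms each
Remaining 3 lookups: 3 * 95 = 285 ms
Total = 175 + 285 = 460 ms

460


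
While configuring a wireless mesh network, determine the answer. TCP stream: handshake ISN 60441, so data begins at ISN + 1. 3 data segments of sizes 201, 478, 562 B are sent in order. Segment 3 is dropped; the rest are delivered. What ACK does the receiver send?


SYN uses sequence number 60441; first data byte = ISN + 1 = 60442.
Segment 1: SEQ = 60442, len = 201 B, covers [60442, 60642]
Segment 2: SEQ = 60643, len = 478 B, covers [60643, 61120]
Segment 3: SEQ = 61121, len = 562 B, covers [61121, 61682] [LOST]
In-order data received: bytes [60442, 61120] (segments 1..2).
Segment 3 missing -> gap begins at byte 61121.
Cumulative ACK = next expected in-order byte = 60442 + 201 + 478 = 61121

61121


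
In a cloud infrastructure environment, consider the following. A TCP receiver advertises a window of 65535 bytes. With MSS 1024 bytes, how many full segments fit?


Given: RWND = 65535 bytes, MSS = 1024 bytes
Full segments = floor(RWND / MSS)
Full segments = floor(65535 / 1024)
Full segments = floor(63.999) = 63

63


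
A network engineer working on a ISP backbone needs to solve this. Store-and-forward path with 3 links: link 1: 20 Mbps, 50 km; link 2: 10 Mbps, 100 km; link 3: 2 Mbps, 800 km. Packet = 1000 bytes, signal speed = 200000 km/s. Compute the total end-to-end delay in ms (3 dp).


Packet = 1000 bytes = 8000 bits. Store-and-forward: sum (t_trans + t_prop) per link.
Link 1: t_trans = 8000/(20*10^6) s = 0.4000 ms; t_prop = 50/200000 s = 0.2500 ms; subtotal = 0.6500 ms
Link 2: t_trans = 8000/(10*10^6) s = 0.8000 ms; t_prop = 100/200000 s = 0.5000 ms; subtotal = 1.3000 ms
Link 3: t_trans = 8000/(2*10^6) s = 4.0000 ms; t_prop = 800/200000 s = 4.0000 ms; subtotal = 8.0000 ms
End-to-end = 0.6500 + 1.3000 + 8.0000 = 9.9500 ms -> 9.950 ms (3 dp)

9.950


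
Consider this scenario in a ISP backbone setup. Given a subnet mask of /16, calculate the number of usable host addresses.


Given: subnet mask /16
Host bits = 32 - 16 = 16
Total addresses = 2^16 = 65536
Usable hosts = 65536 - 2 (network + broadcast) = 65534

65534


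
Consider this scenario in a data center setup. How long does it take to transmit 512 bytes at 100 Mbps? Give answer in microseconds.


Given: packet = 512 bytes, bandwidth = 100 Mbps
Packet in bits = 512 * 8 = 4096 bits
Bandwidth = 100 * 10^6 = 100000000 bps
Time = 4096 / 100000000 seconds
Time in us = 4096 * 10^6 / 100000000 = 40.96

40.96


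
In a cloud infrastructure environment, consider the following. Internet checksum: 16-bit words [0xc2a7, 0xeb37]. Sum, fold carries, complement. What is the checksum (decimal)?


Given words: [0xc2a7, 0xeb37]
Step 1: Sum all words
Raw sum = 49831 + 60215 = 110046
Step 2: Fold carry: (44510 + 1) = 44511
One's complement = ~44511 & 0xFFFF = 21024

21024


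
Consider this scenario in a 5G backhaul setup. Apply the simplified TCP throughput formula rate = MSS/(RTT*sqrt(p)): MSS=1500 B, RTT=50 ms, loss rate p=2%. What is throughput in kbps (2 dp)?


Given: MSS = 1500 bytes, RTT = 50 ms, loss = 2%
RTT in seconds = 50 / 1000 = 0.05
Loss rate = 2% = 0.02
sqrt(loss) = sqrt(0.02) = 0.141421356237
Throughput (bytes/s) = 1500 / (0.05 * 0.141421356237) = 212132.0344
Throughput (kbps) = 212132.0344 * 8 / 1000 = 1697.056275 -> 1697.06 kbps (2 dp)

1697.06


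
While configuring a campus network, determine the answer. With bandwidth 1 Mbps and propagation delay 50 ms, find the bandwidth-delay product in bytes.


Given: bandwidth = 1 Mbps, delay = 50 ms
BDP in bits = 1 * 10^6 * 50 / 1000
BDP in bits = 50000
BDP in bytes = 50000 / 8 = 6250

6250


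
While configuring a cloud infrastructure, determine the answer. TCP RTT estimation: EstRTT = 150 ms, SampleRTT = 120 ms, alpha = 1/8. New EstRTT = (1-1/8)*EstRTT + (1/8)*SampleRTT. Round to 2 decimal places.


Given: EstRTT = 150 ms, SampleRTT = 120 ms, alpha = 1/8
New EstRTT = (1 - alpha) * EstRTT + alpha * SampleRTT
(7/8) * 150 = 131.25
(1/8) * 120 = 15
New EstRTT = 131.25 + 15 = 146.25 ms -> 146.25 ms (2 dp)

146.25


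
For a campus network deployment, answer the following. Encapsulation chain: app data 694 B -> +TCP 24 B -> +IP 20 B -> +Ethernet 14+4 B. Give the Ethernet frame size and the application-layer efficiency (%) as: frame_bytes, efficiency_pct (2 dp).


TCP segment = 694 + 24 = 718 B
IP packet = 718 + 20 = 738 B
Ethernet frame = 738 + 14 + 4 = 756 B
Efficiency = app / frame = 694 / 756 = 0.917989 = 91.7989% -> 91.80% (2 dp)

756, 91.80


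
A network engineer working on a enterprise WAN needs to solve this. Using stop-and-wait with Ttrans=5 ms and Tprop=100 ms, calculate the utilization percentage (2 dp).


Given: Ttrans = 5 ms, Tprop = 100 ms
RTT = 2 * Tprop = 2 * 100 = 200 ms
U = Ttrans / (Ttrans + RTT)
U = 5 / (5 + 200)
U = 5 / 205 = 0.02439
U% = 2.44%

2.44


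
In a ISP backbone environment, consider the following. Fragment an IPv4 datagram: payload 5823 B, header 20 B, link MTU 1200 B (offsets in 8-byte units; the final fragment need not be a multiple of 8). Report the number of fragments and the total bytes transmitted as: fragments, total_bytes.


Max data per non-final fragment = floor((MTU - header)/8)*8 = floor((1200 - 20)/8)*8 = floor(1180/8)*8 = 1176 B
Final fragment needs no 8-byte alignment: it can carry up to MTU - header = 1180 B
Non-final fragments needed = ceil((payload - 1180) / 1176) = ceil(4643/1176) = ceil(3.9481) = 4
Number of fragments = 4 + 1 = 5
Fragment sizes (data): 4 * 1176 B + 1119 B (last, 1119 <= 1180 OK)
Total bytes sent = payload + n_frags * header = 5823 + 5*20 = 5823 + 100 = 5923 B

5, 5923


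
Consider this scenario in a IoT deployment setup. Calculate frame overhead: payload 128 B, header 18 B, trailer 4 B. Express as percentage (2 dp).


Given: payload = 128 B, header = 18 B, trailer = 4 B
Overhead bytes = header + trailer = 18 + 4 = 22
Total frame = payload + overhead = 128 + 22 = 150
Overhead % = 22 / 150 * 100 = 14.6667% -> 14.67% (2 dp)

14.67


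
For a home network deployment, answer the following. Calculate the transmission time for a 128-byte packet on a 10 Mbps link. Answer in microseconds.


Given: packet = 128 bytes, bandwidth = 10 Mbps
Packet in bits = 128 * 8 = 1024 bits
Bandwidth = 10 * 10^6 = 10000000 bps
Time = 1024 / 10000000 seconds
Time in us = 1024 * 10^6 / 10000000 = 102.4

102.4


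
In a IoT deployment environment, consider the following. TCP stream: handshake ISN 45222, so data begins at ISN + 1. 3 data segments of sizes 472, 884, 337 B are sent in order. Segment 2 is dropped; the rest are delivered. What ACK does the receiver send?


SYN uses sequence number 45222; first data byte = ISN + 1 = 45223.
Segment 1: SEQ = 45223, len = 472 B, covers [45223, 45694]
Segment 2: SEQ = 45695, len = 884 B, covers [45695, 46578] [LOST]
Segment 3: SEQ = 46579, len = 337 B, covers [46579, 46915]
In-order data received: bytes [45223, 45694] (segments 1..1).
Segment 2 missing -> gap begins at byte 45695; later segments buffered out of order.
Cumulative ACK = next expected in-order byte = 45223 + 472 = 45695

45695


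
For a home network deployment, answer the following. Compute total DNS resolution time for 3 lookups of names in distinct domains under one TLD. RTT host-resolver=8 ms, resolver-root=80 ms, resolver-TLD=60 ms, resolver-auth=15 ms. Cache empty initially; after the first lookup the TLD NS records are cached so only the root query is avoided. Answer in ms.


Lookup 1 (cold cache): local + root + TLD + auth = 8 + 80 + 60 + 15 = 163 ms
Lookups 2..3 (TLD NS cached -> skip root; new domain -> still ask TLD and auth): local + TLD + auth = 8 + 60 + 15 = 83 ms each
Remaining 2 lookups: 2 * 83 = 166 ms
Total = 163 + 166 = 329 ms

329


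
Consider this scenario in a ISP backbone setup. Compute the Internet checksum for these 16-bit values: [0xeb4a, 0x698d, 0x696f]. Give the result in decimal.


Given words: [0xeb4a, 0x698d, 0x696f]
Step 1: Sum all words
Raw sum = 60234 + 27021 + 26991 = 114246
Step 2: Fold carry: (48710 + 1) = 48711
One's complement = ~48711 & 0xFFFF = 16824

16824


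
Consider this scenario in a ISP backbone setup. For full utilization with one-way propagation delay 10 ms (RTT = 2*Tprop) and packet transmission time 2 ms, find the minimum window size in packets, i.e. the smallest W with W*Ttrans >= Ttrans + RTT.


Given: Ttrans = 2 ms, RTT = 20 ms (= 2 * Tprop, Tprop = 10 ms)
Time until first ACK returns = Ttrans + RTT = 2 + 20 = 22 ms
Need W * Ttrans >= Ttrans + RTT  ->  W >= (Ttrans + RTT) / Ttrans
(Ttrans + RTT) / Ttrans = 22 / 2 = 11
W_min = ceil(11) = 11

11


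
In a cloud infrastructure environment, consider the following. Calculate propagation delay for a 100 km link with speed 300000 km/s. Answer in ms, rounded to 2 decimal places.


Given: distance = 100 km, speed = 300000 km/s
Delay = distance / speed = 100 / 300000 seconds
Delay in ms = 100 * 1000 / 300000
Delay = 0.3333 ms
Rounded to 2 dp = 0.33 ms

0.33


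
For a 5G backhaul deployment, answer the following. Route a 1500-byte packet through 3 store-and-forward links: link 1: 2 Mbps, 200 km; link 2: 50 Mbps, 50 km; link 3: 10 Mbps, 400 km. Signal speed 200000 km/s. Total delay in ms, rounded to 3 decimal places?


Packet = 1500 bytes = 12000 bits. Store-and-forward: sum (t_trans + t_prop) per link.
Link 1: t_trans = 12000/(2*10^6) s = 6.0000 ms; t_prop = 200/200000 s = 1.0000 ms; subtotal = 7.0000 ms
Link 2: t_trans = 12000/(50*10^6) s = 0.2400 ms; t_prop = 50/200000 s = 0.2500 ms; subtotal = 0.4900 ms
Link 3: t_trans = 12000/(10*10^6) s = 1.2000 ms; t_prop = 400/200000 s = 2.0000 ms; subtotal = 3.2000 ms
End-to-end = 7.0000 + 0.4900 + 3.2000 = 10.6900 ms -> 10.690 ms (3 dp)

10.690


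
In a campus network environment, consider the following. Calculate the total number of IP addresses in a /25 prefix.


Given: CIDR prefix /25
Host bits = 32 - 25 = 7
Total addresses = 2^7 = 128

128


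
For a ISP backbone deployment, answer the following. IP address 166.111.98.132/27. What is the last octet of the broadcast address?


Given: IP = 166.111.98.132, prefix = /27
Host bits = 32 - 27 = 5
Network last octet = 132 AND mask = 128
Host part size = 2^5 - 1 = 31
Broadcast last octet = 128 OR 31 = 159

159


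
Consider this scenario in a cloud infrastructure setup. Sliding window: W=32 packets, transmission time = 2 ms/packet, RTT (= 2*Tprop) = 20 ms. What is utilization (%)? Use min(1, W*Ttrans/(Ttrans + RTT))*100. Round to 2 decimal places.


Given: W = 32, Ttrans = 2 ms, RTT = 20 ms (= 2 * Tprop, Tprop = 10 ms)
Cycle time = Ttrans + RTT = 2 + 20 = 22 ms (first packet sent until its ACK returns)
W * Ttrans = 32 * 2 = 64 ms of sending per cycle
W * Ttrans / (Ttrans + RTT) = 64 / 22 = 2.909091
U = min(1, 2.909091) = 1.000000
U% = 100.00%

100.00


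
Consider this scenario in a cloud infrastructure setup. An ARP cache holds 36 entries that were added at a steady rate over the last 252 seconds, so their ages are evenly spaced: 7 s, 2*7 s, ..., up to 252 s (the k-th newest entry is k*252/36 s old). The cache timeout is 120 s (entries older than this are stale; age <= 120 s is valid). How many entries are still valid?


Ages are k * 252/36 s for k = 1..36 (spacing = 7.0000 s).
Entry k is valid iff k * 252/36 <= 120 iff k <= 36 * 120 / 252 = 17.1429
n_valid = floor(17.1429) = 17
(n_stale = 36 - 17 = 19)

17


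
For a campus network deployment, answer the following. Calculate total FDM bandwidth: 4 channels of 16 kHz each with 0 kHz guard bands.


Given: 4 channels, 16 kHz each, guard = 0 kHz
Channel bandwidth = 4 * 16 = 64 kHz
Guard bands = 3 gaps * 0 kHz = 0 kHz
Total = 64 + 0 = 64 kHz

64


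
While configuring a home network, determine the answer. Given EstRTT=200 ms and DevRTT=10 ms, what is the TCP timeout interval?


Given: EstRTT = 200 ms, DevRTT = 10 ms
Timeout = EstRTT + 4 * DevRTT
4 * DevRTT = 4 * 10 = 40
Timeout = 200 + 40 = 240 ms

240


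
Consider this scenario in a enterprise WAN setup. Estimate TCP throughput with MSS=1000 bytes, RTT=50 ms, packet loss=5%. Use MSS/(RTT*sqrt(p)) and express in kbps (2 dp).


Given: MSS = 1000 bytes, RTT = 50 ms, loss = 5%
RTT in seconds = 50 / 1000 = 0.05
Loss rate = 5% = 0.05
sqrt(loss) = sqrt(0.05) = 0.223606797750
Throughput (bytes/s) = 1000 / (0.05 * 0.223606797750) = 89442.7191
Throughput (kbps) = 89442.7191 * 8 / 1000 = 715.541753 -> 715.54 kbps (2 dp)

715.54


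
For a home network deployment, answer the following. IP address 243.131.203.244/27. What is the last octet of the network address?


Given: IP = 243.131.203.244, prefix = /27
Subnet mask = 255.255.255.224
Last octet of IP: 244
Last octet of mask: 224
Network last octet = 244 AND 224 = 224

224


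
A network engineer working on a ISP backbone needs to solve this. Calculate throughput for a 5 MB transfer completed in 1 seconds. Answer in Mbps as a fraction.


Given: file = 5 MB, time = 1 s
File in Mb = 5 * 8 = 40 Mb
Throughput = 40 / 1 Mbps
Throughput = 40 Mbps

40


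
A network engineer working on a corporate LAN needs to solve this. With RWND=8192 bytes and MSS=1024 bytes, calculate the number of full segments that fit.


Given: RWND = 8192 bytes, MSS = 1024 bytes
Full segments = floor(RWND / MSS)
Full segments = floor(8192 / 1024)
Full segments = floor(8.0) = 8

8


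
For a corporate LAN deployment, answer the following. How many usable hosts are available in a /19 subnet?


Given: subnet mask /19
Host bits = 32 - 19 = 13
Total addresses = 2^13 = 8192
Usable hosts = 8192 - 2 (network + broadcast) = 8190

8190


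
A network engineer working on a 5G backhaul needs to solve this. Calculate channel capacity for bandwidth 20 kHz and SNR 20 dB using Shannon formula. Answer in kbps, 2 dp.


Given: B = 20 kHz, SNR = 20 dB
SNR linear = 10^(20/10) = 100
1 + SNR = 101
log2(101) = 6.6582114828
C = 20 * 1000 * 6.6582114828 = 133164.2297 bps
C = 133.164230 kbps -> 133.16 kbps (2 dp)

133.16


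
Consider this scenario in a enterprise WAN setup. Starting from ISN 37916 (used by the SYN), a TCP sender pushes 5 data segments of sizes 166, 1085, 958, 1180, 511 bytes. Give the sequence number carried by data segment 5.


The SYN occupies sequence number ISN = 37916, so the first data byte is ISN + 1 = 37917.
SEQ of data segment i = (ISN + 1) + sum of payload sizes of segments 1..i-1.
Segment 1: SEQ = 37917, payload = 166 bytes
Segment 2: SEQ = 38083, payload = 1085 bytes
Segment 3: SEQ = 39168, payload = 958 bytes
Segment 4: SEQ = 40126, payload = 1180 bytes
Segment 5: SEQ = 41306, payload = 511 bytes
SEQ of segment 5 = 37917 + 166 + 1085 + 958 + 1180 = 41306

41306


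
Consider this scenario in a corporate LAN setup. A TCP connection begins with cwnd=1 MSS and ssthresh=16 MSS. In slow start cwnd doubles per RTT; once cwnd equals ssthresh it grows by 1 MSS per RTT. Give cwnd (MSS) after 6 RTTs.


RTT 0: cwnd = 1 MSS (initial)
RTT 1: cwnd = 2 MSS (slow start, doubled)
RTT 2: cwnd = 4 MSS (slow start, doubled)
RTT 3: cwnd = 8 MSS (slow start, doubled)
RTT 4: cwnd = 16 MSS (slow start, doubled)
RTT 5: cwnd = 17 MSS (congestion avoidance, +1)
RTT 6: cwnd = 18 MSS (congestion avoidance, +1)

18


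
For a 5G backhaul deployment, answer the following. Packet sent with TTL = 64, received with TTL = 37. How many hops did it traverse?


Given: initial TTL = 64, received TTL = 37
Hops = initial TTL - received TTL
Hops = 64 - 37 = 27

27


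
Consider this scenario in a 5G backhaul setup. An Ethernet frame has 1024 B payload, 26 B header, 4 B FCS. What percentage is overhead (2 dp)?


Given: payload = 1024 B, header = 26 B, trailer = 4 B
Overhead bytes = header + trailer = 26 + 4 = 30
Total frame = payload + overhead = 1024 + 30 = 1054
Overhead % = 30 / 1054 * 100 = 2.8463% -> 2.85% (2 dp)

2.85


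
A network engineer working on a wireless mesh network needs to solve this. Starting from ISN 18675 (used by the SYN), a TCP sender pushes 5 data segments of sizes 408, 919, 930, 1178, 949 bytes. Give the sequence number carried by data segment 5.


The SYN occupies sequence number ISN = 18675, so the first data byte is ISN + 1 = 18676.
SEQ of data segment i = (ISN + 1) + sum of payload sizes of segments 1..i-1.
Segment 1: SEQ = 18676, payload = 408 bytes
Segment 2: SEQ = 19084, payload = 919 bytes
Segment 3: SEQ = 20003, payload = 930 bytes
Segment 4: SEQ = 20933, payload = 1178 bytes
Segment 5: SEQ = 22111, payload = 949 bytes
SEQ of segment 5 = 18676 + 408 + 919 + 930 + 1178 = 22111

22111


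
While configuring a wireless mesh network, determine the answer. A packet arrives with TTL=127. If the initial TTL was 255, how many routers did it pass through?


Given: initial TTL = 255, received TTL = 127
Hops = initial TTL - received TTL
Hops = 255 - 127 = 128

128


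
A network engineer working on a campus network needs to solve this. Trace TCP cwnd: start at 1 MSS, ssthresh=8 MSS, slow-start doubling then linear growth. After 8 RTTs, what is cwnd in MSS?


RTT 0: cwnd = 1 MSS (initial)
RTT 1: cwnd = 2 MSS (slow start, doubled)
RTT 2: cwnd = 4 MSS (slow start, doubled)
RTT 3: cwnd = 8 MSS (slow start, doubled)
RTT 4: cwnd = 9 MSS (congestion avoidance, +1)
RTT 5: cwnd = 10 MSS (congestion avoidance, +1)
RTT 6: cwnd = 11 MSS (congestion avoidance, +1)
RTT 7: cwnd = 12 MSS (congestion avoidance, +1)
RTT 8: cwnd = 13 MSS (congestion avoidance, +1)

13


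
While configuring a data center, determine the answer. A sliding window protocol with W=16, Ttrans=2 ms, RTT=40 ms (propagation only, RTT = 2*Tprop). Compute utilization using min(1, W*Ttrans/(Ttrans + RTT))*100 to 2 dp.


Given: W = 16, Ttrans = 2 ms, RTT = 40 ms (= 2 * Tprop, Tprop = 20 ms)
Cycle time = Ttrans + RTT = 2 + 40 = 42 ms (first packet sent until its ACK returns)
W * Ttrans = 16 * 2 = 32 ms of sending per cycle
W * Ttrans / (Ttrans + RTT) = 32 / 42 = 0.761905
U = min(1, 0.761905) = 0.761905
U% = 76.19%

76.19


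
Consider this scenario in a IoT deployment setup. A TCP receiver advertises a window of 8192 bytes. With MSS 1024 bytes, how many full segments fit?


Given: RWND = 8192 bytes, MSS = 1024 bytes
Full segments = floor(RWND / MSS)
Full segments = floor(8192 / 1024)
Full segments = floor(8.0) = 8

8


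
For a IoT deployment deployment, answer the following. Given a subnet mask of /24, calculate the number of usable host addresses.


Given: subnet mask /24
Host bits = 32 - 24 = 8
Total addresses = 2^8 = 256
Usable hosts = 256 - 2 (network + broadcast) = 254

254


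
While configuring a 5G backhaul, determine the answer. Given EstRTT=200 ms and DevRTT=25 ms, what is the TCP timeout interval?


Given: EstRTT = 200 ms, DevRTT = 25 ms
Timeout = EstRTT + 4 * DevRTT
4 * DevRTT = 4 * 25 = 100
Timeout = 200 + 100 = 300 ms

300


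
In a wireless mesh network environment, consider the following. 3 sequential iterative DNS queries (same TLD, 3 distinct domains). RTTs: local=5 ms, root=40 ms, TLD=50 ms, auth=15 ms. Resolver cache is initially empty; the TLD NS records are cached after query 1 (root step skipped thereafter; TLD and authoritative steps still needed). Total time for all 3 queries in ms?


Lookup 1 (cold cache): local + root + TLD + auth = 5 + 40 + 50 + 15 = 110 ms
Lookups 2..3 (TLD NS cached -> skip root; new domain -> still ask TLD and auth): local + TLD + auth = 5 + 50 + 15 = 70 ms each
Remaining 2 lookups: 2 * 70 = 140 ms
Total = 110 + 140 = 250 ms

250


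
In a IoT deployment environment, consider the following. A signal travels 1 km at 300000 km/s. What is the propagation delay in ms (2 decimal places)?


Given: distance = 1 km, speed = 300000 km/s
Delay = distance / speed = 1 / 300000 seconds
Delay in ms = 1 * 1000 / 300000
Delay = 0.0033 ms
Rounded to 2 dp = 0.00 ms

0.00


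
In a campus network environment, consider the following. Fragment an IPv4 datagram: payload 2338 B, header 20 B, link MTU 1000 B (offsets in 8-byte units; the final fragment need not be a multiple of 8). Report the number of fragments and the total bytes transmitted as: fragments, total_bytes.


Max data per non-final fragment = floor((MTU - header)/8)*8 = floor((1000 - 20)/8)*8 = floor(980/8)*8 = 976 B
Final fragment needs no 8-byte alignment: it can carry up to MTU - header = 980 B
Non-final fragments needed = ceil((payload - 980) / 976) = ceil(1358/976) = ceil(1.3914) = 2
Number of fragments = 2 + 1 = 3
Fragment sizes (data): 2 * 976 B + 386 B (last, 386 <= 980 OK)
Total bytes sent = payload + n_frags * header = 2338 + 3*20 = 2338 + 60 = 2398 B

3, 2398


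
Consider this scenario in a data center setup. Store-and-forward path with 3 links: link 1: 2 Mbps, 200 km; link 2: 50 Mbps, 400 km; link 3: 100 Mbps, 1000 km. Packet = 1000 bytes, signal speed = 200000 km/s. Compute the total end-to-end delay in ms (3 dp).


Packet = 1000 bytes = 8000 bits. Store-and-forward: sum (t_trans + t_prop) per link.
Link 1: t_trans = 8000/(2*10^6) s = 4.0000 ms; t_prop = 200/200000 s = 1.0000 ms; subtotal = 5.0000 ms
Link 2: t_trans = 8000/(50*10^6) s = 0.1600 ms; t_prop = 400/200000 s = 2.0000 ms; subtotal = 2.1600 ms
Link 3: t_trans = 8000/(100*10^6) s = 0.0800 ms; t_prop = 1000/200000 s = 5.0000 ms; subtotal = 5.0800 ms
End-to-end = 5.0000 + 2.1600 + 5.0800 = 12.2400 ms -> 12.240 ms (3 dp)

12.240


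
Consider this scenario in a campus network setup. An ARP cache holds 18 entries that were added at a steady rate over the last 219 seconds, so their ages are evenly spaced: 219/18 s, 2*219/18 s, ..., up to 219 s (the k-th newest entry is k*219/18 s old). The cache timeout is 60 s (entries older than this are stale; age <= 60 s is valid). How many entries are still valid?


Ages are k * 219/18 s for k = 1..18 (spacing = 12.1667 s).
Entry k is valid iff k * 219/18 <= 60 iff k <= 18 * 60 / 219 = 4.9315
n_valid = floor(4.9315) = 4
(n_stale = 18 - 4 = 14)

4


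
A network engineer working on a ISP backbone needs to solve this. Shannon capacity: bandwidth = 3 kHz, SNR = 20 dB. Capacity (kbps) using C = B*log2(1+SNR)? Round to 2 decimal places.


Given: B = 3 kHz, SNR = 20 dB
SNR linear = 10^(20/10) = 100
1 + SNR = 101
log2(101) = 6.6582114828
C = 3 * 1000 * 6.6582114828 = 19974.6344 bps
C = 19.974634 kbps -> 19.97 kbps (2 dp)

19.97


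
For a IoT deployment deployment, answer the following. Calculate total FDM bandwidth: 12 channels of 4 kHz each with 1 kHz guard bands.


Given: 12 channels, 4 kHz each, guard = 1 kHz
Channel bandwidth = 12 * 4 = 48 kHz
Guard bands = 11 gaps * 1 kHz = 11 kHz
Total = 48 + 11 = 59 kHz

59


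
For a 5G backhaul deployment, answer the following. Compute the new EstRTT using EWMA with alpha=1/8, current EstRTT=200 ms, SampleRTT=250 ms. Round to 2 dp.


Given: EstRTT = 200 ms, SampleRTT = 250 ms, alpha = 1/8
New EstRTT = (1 - alpha) * EstRTT + alpha * SampleRTT
(7/8) * 200 = 175
(1/8) * 250 = 31.25
New EstRTT = 175 + 31.25 = 206.25 ms -> 206.25 ms (2 dp)

206.25


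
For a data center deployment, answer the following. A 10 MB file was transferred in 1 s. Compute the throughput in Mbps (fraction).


Given: file = 10 MB, time = 1 s
File in Mb = 10 * 8 = 80 Mb
Throughput = 80 / 1 Mbps
Throughput = 80 Mbps

80
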